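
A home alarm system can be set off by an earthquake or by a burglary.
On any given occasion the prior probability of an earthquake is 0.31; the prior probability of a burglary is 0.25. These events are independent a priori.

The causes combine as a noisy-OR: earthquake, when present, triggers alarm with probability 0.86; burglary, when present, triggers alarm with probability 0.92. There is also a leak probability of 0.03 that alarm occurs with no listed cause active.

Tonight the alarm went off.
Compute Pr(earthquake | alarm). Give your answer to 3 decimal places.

Pr(earthquake | alarm) ≈ 0.614

Under noisy-OR, P(alarm | causes) = 1 − (1−0.03)·∏(1−qᵢ) over the active causes.
By total probability over the 4 (earthquake, burglary) configurations:
  P(alarm) = 0.03×0.69×0.75 + 0.9224×0.69×0.25 + 0.8642×0.31×0.75 + 0.989136×0.31×0.25
        = 0.015525 + 0.159114 + 0.200926 + 0.076658 = 0.452223
The terms with earthquake present sum to 0.277584, so
  P(earthquake | alarm) = 0.277584 / 0.452223 ≈ 0.614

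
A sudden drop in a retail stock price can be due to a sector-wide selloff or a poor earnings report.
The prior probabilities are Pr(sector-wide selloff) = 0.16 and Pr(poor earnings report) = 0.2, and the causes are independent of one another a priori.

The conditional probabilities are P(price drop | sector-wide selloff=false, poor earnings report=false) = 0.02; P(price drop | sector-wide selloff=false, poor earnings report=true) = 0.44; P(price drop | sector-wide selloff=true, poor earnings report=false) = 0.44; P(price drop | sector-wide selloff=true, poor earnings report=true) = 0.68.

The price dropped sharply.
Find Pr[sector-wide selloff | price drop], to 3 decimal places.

Pr[sector-wide selloff | price drop] ≈ 0.472

Numerator (weight on configurations with sector-wide selloff): 0.056320 + 0.021760 = 0.078080
Normalizer over all consistent configurations: 0.02×0.84×0.8 + 0.44×0.84×0.2 + 0.44×0.16×0.8 + 0.68×0.16×0.2 = 0.165440
Posterior = 0.078080 / 0.165440 ≈ 0.472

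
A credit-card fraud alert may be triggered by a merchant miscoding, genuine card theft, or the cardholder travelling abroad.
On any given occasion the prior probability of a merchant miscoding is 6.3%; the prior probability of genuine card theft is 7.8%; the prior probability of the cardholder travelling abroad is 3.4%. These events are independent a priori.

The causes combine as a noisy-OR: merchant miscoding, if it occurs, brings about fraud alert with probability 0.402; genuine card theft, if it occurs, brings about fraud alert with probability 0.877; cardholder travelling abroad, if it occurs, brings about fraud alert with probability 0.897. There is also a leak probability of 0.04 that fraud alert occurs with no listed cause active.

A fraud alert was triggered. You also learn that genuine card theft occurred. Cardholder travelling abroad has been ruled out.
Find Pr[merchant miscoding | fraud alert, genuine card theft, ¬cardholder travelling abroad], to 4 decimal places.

Pr[merchant miscoding | fraud alert, genuine card theft, ¬cardholder travelling abroad] ≈ 0.0662

Under noisy-OR, P(fraud alert | causes) = 1 − (1−0.04)·∏(1−qᵢ) over the active causes.
By total probability over both values of merchant miscoding:
  P(fraud alert | genuine card theft, ¬cardholder travelling abroad) = 0.88192·0.937 + 0.929388·0.063
        = 0.826359 + 0.058551 = 0.884910
Configurations with merchant miscoding contribute 0.058551, so
  P(merchant miscoding | fraud alert, genuine card theft, ¬cardholder travelling abroad) = 0.058551 / 0.884910 ≈ 0.0662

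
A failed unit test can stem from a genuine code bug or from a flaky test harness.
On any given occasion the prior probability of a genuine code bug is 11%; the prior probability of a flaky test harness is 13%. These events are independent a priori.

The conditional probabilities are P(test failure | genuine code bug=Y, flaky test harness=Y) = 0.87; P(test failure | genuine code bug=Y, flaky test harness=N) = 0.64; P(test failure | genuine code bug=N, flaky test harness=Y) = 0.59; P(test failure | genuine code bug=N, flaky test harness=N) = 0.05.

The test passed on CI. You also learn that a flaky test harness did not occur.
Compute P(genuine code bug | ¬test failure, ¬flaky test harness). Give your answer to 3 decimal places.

P(genuine code bug | ¬test failure, ¬flaky test harness) ≈ 0.045

Enumerate both values of genuine code bug and weight by the priors:
  P(¬test failure | ¬flaky test harness) = 0.95·0.89 + 0.36·0.11
        = 0.845500 + 0.039600 = 0.885100
Configurations with genuine code bug contribute 0.039600, so
  P(genuine code bug | ¬test failure, ¬flaky test harness) = 0.039600 / 0.885100 ≈ 0.045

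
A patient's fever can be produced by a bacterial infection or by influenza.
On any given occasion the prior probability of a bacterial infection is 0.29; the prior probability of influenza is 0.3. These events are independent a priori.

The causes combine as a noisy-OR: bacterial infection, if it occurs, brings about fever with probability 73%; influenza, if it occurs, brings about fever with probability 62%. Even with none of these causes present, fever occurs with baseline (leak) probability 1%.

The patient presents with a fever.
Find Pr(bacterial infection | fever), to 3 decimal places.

Under noisy-OR, P(fever | causes) = 1 − (1−0.01)·∏(1−qᵢ) over the active causes.
P(fever) = 0.01*0.71*0.7 + 0.6238*0.71*0.3 + 0.7327*0.29*0.7 + 0.898426*0.29*0.3 = 0.004970 + 0.132869 + 0.148738 + 0.078163 = 0.364740
The bacterial infection-present share is 0.148738 + 0.078163 = 0.226901.
Hence the posterior is 0.226901/0.364740 ≈ 0.622.

Pr(bacterial infection | fever) ≈ 0.622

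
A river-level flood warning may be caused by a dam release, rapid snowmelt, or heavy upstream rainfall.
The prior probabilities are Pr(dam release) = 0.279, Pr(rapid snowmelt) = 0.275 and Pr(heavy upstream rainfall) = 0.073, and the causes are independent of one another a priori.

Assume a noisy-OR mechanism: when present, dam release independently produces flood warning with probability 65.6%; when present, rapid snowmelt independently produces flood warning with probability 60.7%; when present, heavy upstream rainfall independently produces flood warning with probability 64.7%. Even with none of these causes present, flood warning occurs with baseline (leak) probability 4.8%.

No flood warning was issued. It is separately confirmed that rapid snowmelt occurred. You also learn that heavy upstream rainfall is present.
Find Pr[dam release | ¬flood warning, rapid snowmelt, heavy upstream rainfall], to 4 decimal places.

Under noisy-OR, P(flood warning | causes) = 1 − (1−0.048)·∏(1−qᵢ) over the active causes.
Weight on dam release=true, given the evidence: 0.045432*0.279 = 0.012676
The normalizing constant is 0.13207*0.721 + 0.045432*0.279 = 0.107898
P(dam release | ¬flood warning, rapid snowmelt, heavy upstream rainfall) = 0.012676/0.107898 ≈ 0.1175

Pr[dam release | ¬flood warning, rapid snowmelt, heavy upstream rainfall] ≈ 0.1175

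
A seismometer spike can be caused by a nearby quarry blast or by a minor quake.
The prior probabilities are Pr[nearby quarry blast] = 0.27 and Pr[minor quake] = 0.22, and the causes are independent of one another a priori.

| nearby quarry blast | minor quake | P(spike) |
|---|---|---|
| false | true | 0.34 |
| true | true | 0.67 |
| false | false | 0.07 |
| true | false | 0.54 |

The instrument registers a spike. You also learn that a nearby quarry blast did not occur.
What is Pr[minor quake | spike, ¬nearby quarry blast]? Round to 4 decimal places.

Pr[minor quake | spike, ¬nearby quarry blast] ≈ 0.5781

P(spike | ¬nearby quarry blast) = 0.07·0.78 + 0.34·0.22 = 0.054600 + 0.074800 = 0.129400
Restricting to configurations with minor quake present: 0.34·0.22 = 0.074800.
Hence the posterior is 0.074800/0.129400 ≈ 0.5781.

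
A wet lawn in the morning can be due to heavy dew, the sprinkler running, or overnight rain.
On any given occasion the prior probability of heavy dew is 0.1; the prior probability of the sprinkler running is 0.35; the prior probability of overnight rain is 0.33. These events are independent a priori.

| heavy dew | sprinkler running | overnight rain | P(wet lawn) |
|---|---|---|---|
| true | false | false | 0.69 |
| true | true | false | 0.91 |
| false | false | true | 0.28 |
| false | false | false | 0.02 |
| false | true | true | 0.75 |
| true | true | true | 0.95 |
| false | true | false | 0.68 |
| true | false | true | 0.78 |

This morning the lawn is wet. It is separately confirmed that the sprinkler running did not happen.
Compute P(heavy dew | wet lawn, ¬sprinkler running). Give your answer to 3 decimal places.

P(heavy dew | wet lawn, ¬sprinkler running) ≈ 0.430

Enumerate the 4 (heavy dew, overnight rain) configurations and weight by the priors:
  P(wet lawn | ¬sprinkler running) = 0.02*0.9*0.67 + 0.28*0.9*0.33 + 0.69*0.1*0.67 + 0.78*0.1*0.33
        = 0.012060 + 0.083160 + 0.046230 + 0.025740 = 0.167190
Keeping only the heavy dew-present terms gives 0.071970, so
  P(heavy dew | wet lawn, ¬sprinkler running) = 0.071970 / 0.167190 ≈ 0.430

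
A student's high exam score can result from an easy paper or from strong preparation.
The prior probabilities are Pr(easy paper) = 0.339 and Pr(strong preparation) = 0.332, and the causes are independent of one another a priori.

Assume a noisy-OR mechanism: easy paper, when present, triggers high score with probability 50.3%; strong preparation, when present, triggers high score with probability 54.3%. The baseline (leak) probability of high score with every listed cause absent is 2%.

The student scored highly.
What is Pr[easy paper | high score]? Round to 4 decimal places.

Under noisy-OR, P(high score | causes) = 1 − (1−0.02)·∏(1−qᵢ) over the active causes.
By total probability over the 4 (easy paper, strong preparation) configurations:
  P(high score) = 0.02·0.661·0.668 + 0.55214·0.661·0.332 + 0.51294·0.339·0.668 + 0.777414·0.339·0.332
        = 0.008831 + 0.121168 + 0.116156 + 0.087496 = 0.333651
The terms with easy paper present sum to 0.203652, so
  P(easy paper | high score) = 0.203652 / 0.333651 ≈ 0.6104

Pr[easy paper | high score] ≈ 0.6104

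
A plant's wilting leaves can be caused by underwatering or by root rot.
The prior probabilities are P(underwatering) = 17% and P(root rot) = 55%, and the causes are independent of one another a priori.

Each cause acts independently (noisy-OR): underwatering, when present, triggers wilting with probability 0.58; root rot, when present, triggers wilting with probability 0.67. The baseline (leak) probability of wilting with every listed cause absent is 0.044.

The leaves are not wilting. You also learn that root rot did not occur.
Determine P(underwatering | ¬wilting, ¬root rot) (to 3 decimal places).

Under noisy-OR, P(wilting | causes) = 1 − (1−0.044)·∏(1−qᵢ) over the active causes.
By total probability over both values of underwatering:
  P(¬wilting | ¬root rot) = 0.956×0.83 + 0.40152×0.17
        = 0.793480 + 0.068258 = 0.861738
Configurations with underwatering contribute 0.068258, so
  P(underwatering | ¬wilting, ¬root rot) = 0.068258 / 0.861738 ≈ 0.079

P(underwatering | ¬wilting, ¬root rot) ≈ 0.079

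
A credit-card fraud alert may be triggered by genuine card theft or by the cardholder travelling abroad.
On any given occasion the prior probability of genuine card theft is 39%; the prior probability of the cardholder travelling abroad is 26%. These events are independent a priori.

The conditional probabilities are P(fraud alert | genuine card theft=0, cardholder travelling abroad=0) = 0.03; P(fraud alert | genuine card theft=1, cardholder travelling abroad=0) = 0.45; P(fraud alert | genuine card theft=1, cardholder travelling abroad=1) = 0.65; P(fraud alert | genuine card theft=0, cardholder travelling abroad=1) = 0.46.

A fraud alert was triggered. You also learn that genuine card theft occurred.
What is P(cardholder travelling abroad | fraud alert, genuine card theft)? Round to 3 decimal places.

P(cardholder travelling abroad | fraud alert, genuine card theft) ≈ 0.337

By total probability over both values of cardholder travelling abroad:
  P(fraud alert | genuine card theft) = 0.45·0.74 + 0.65·0.26
        = 0.333000 + 0.169000 = 0.502000
Keeping only the cardholder travelling abroad-present terms gives 0.169000, so
  P(cardholder travelling abroad | fraud alert, genuine card theft) = 0.169000 / 0.502000 ≈ 0.337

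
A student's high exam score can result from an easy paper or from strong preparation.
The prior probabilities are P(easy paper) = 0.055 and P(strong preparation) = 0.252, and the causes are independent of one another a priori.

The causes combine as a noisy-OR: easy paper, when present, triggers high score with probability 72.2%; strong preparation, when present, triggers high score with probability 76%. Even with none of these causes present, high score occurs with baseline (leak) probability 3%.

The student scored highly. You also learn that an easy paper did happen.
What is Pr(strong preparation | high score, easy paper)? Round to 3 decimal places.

Pr(strong preparation | high score, easy paper) ≈ 0.301

Under noisy-OR, P(high score | causes) = 1 − (1−0.03)·∏(1−qᵢ) over the active causes.
Enumerate both values of strong preparation and weight by the priors:
  P(high score | easy paper) = 0.73034*0.748 + 0.935282*0.252
        = 0.546294 + 0.235691 = 0.781985
Keeping only the strong preparation-present terms gives 0.235691, so
  P(strong preparation | high score, easy paper) = 0.235691 / 0.781985 ≈ 0.301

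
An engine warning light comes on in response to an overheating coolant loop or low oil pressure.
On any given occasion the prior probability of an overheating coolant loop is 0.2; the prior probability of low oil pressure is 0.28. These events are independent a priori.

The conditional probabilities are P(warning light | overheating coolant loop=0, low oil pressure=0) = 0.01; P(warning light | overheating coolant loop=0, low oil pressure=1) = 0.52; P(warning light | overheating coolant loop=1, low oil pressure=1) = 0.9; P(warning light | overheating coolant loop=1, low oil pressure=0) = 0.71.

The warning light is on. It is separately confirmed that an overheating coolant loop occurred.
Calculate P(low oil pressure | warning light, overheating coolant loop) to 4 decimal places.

Enumerate both values of low oil pressure and weight by the priors:
  P(warning light | overheating coolant loop) = 0.71*0.72 + 0.9*0.28
        = 0.511200 + 0.252000 = 0.763200
Keeping only the low oil pressure-present terms gives 0.252000, so
  P(low oil pressure | warning light, overheating coolant loop) = 0.252000 / 0.763200 ≈ 0.3302

P(low oil pressure | warning light, overheating coolant loop) ≈ 0.3302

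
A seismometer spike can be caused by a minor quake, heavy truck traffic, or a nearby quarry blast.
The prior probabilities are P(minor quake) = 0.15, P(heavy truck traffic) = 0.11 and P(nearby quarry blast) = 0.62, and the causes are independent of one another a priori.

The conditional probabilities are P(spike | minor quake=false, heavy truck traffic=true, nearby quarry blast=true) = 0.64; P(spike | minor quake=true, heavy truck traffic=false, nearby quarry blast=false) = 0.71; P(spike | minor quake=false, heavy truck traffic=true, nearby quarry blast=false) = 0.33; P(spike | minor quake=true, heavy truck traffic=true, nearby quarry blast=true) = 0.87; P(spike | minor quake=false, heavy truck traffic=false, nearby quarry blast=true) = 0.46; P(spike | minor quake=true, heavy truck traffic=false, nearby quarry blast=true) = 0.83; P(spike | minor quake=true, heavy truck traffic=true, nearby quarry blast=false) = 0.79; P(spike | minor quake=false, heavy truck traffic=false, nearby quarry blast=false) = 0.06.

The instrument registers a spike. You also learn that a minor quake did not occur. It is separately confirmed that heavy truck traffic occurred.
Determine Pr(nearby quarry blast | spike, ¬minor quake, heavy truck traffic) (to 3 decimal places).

Pr(nearby quarry blast | spike, ¬minor quake, heavy truck traffic) ≈ 0.760

P(spike | ¬minor quake, heavy truck traffic) = 0.33·0.38 + 0.64·0.62 = 0.125400 + 0.396800 = 0.522200
Of this, 0.396800 comes from 0.64·0.62 (the nearby quarry blast=true cases).
P(nearby quarry blast | spike, ¬minor quake, heavy truck traffic) = 0.396800 / 0.522200 ≈ 0.760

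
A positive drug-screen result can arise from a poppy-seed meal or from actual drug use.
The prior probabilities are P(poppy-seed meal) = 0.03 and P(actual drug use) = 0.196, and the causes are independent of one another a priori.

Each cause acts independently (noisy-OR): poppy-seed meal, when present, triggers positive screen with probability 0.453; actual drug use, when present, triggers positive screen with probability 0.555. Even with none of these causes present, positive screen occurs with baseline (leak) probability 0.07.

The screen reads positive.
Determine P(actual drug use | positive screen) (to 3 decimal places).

Under noisy-OR, P(positive screen | causes) = 1 − (1−0.07)·∏(1−qᵢ) over the active causes.
P(positive screen) = 0.07*0.97*0.804 + 0.58615*0.97*0.196 + 0.49129*0.03*0.804 + 0.773624*0.03*0.196 = 0.054592 + 0.111439 + 0.011850 + 0.004549 = 0.182430
Of this, 0.115988 comes from 0.111439 + 0.004549 (the actual drug use=true cases).
P(actual drug use | positive screen) = 0.115988 / 0.182430 ≈ 0.636

P(actual drug use | positive screen) ≈ 0.636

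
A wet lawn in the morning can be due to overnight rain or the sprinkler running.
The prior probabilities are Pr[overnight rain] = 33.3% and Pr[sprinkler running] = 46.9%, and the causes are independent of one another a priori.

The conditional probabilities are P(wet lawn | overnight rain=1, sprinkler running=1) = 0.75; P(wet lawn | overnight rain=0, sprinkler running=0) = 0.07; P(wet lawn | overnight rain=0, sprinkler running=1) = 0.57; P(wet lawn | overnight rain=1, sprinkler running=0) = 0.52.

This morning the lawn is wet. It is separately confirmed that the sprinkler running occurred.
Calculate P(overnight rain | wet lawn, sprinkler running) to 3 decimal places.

P(overnight rain | wet lawn, sprinkler running) ≈ 0.396

P(wet lawn | sprinkler running) = 0.57×0.667 + 0.75×0.333 = 0.380190 + 0.249750 = 0.629940
Restricting to configurations with overnight rain present: 0.75×0.333 = 0.249750.
So P(overnight rain | wet lawn, sprinkler running) = 0.249750/0.629940 ≈ 0.396.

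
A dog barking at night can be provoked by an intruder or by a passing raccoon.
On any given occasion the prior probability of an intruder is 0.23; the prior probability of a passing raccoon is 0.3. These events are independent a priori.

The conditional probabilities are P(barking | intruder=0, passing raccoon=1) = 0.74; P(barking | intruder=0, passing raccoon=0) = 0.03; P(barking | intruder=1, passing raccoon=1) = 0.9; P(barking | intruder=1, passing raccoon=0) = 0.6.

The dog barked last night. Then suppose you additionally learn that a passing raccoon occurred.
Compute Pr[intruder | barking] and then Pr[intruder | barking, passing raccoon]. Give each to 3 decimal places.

P(barking) = 0.03×0.77×0.7 + 0.74×0.77×0.3 + 0.6×0.23×0.7 + 0.9×0.23×0.3 = 0.016170 + 0.170940 + 0.096600 + 0.062100 = 0.345810
Of this, 0.158700 comes from 0.096600 + 0.062100 (the intruder=true cases).
So P(intruder | barking) = 0.158700/0.345810 ≈ 0.459.

With the extra evidence:
By total probability over both values of intruder:
  P(barking | passing raccoon) = 0.74·0.77 + 0.9·0.23
        = 0.569800 + 0.207000 = 0.776800
The terms with intruder present sum to 0.207000, so
  P(intruder | barking, passing raccoon) = 0.207000 / 0.776800 ≈ 0.266
Conditioning on passing raccoon lowers the posterior on intruder: the classic explaining-away effect in a common-effect structure.

Pr[intruder | barking] ≈ 0.459; Pr[intruder | barking, passing raccoon] ≈ 0.266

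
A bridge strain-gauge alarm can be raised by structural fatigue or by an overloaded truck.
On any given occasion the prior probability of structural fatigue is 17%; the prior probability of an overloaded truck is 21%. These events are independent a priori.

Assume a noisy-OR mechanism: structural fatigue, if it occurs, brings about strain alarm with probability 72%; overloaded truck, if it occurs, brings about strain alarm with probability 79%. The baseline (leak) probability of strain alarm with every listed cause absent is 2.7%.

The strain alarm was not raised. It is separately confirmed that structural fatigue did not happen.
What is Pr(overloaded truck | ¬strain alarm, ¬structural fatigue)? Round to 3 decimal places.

Pr(overloaded truck | ¬strain alarm, ¬structural fatigue) ≈ 0.053

Under noisy-OR, P(strain alarm | causes) = 1 − (1−0.027)·∏(1−qᵢ) over the active causes.
By total probability over both values of overloaded truck:
  P(¬strain alarm | ¬structural fatigue) = 0.973*0.79 + 0.20433*0.21
        = 0.768670 + 0.042909 = 0.811579
The terms with overloaded truck present sum to 0.042909, so
  P(overloaded truck | ¬strain alarm, ¬structural fatigue) = 0.042909 / 0.811579 ≈ 0.053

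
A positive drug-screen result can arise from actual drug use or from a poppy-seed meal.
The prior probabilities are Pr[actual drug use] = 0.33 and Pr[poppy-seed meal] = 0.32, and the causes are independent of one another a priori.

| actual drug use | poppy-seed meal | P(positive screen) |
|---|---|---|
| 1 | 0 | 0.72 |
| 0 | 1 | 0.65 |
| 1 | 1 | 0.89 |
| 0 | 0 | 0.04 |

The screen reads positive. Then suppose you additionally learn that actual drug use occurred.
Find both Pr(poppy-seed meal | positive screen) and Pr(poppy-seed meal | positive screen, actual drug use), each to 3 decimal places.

P(positive screen) = 0.04×0.67×0.68 + 0.65×0.67×0.32 + 0.72×0.33×0.68 + 0.89×0.33×0.32 = 0.018224 + 0.139360 + 0.161568 + 0.093984 = 0.413136
Of this, 0.233344 comes from 0.139360 + 0.093984 (the poppy-seed meal=true cases).
Hence the posterior is 0.233344/0.413136 ≈ 0.565.

With the extra evidence:
By total probability over both values of poppy-seed meal:
  P(positive screen | actual drug use) = 0.72*0.68 + 0.89*0.32
        = 0.489600 + 0.284800 = 0.774400
The terms with poppy-seed meal present sum to 0.284800, so
  P(poppy-seed meal | positive screen, actual drug use) = 0.284800 / 0.774400 ≈ 0.368

Pr(poppy-seed meal | positive screen) ≈ 0.565; Pr(poppy-seed meal | positive screen, actual drug use) ≈ 0.368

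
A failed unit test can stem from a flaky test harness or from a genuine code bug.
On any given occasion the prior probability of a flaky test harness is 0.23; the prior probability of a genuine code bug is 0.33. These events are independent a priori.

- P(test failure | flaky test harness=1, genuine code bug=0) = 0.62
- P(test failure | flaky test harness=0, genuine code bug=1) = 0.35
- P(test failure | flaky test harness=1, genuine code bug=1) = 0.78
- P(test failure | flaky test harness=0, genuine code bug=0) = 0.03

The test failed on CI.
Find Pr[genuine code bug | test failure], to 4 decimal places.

Pr[genuine code bug | test failure] ≈ 0.5716

P(test failure) = 0.03×0.77×0.67 + 0.35×0.77×0.33 + 0.62×0.23×0.67 + 0.78×0.23×0.33 = 0.015477 + 0.088935 + 0.095542 + 0.059202 = 0.259156
Of this, 0.148137 comes from 0.088935 + 0.059202 (the genuine code bug=true cases).
Hence the posterior is 0.148137/0.259156 ≈ 0.5716.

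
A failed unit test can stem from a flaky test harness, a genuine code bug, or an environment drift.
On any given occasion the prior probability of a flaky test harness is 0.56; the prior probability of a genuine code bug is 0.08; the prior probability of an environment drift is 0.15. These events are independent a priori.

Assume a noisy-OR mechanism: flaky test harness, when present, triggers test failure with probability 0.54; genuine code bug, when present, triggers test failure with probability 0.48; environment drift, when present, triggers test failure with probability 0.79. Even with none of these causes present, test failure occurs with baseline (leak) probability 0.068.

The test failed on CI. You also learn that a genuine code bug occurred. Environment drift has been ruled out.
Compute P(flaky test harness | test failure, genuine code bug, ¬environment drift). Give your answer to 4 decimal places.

P(flaky test harness | test failure, genuine code bug, ¬environment drift) ≈ 0.6574

Under noisy-OR, P(test failure | causes) = 1 − (1−0.068)·∏(1−qᵢ) over the active causes.
Weight on flaky test harness=true, given the evidence: 0.777066·0.56 = 0.435157
Denominator P(test failure | genuine code bug, ¬environment drift): 0.51536·0.44 + 0.777066·0.56 = 0.661915
P(flaky test harness | test failure, genuine code bug, ¬environment drift) = 0.435157/0.661915 ≈ 0.6574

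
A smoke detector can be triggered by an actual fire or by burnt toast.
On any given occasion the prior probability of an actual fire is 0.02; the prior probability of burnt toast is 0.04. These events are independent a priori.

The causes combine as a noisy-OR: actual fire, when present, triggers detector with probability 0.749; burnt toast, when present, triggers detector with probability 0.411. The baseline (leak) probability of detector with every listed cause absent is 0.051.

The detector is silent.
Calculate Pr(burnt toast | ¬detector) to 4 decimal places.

Under noisy-OR, P(detector | causes) = 1 − (1−0.051)·∏(1−qᵢ) over the active causes.
P(¬detector) = 0.949*0.98*0.96 + 0.558961*0.98*0.04 + 0.238199*0.02*0.96 + 0.140299*0.02*0.04 = 0.892819 + 0.021911 + 0.004573 + 0.000112 = 0.919415
Restricting to configurations with burnt toast present: 0.021911 + 0.000112 = 0.022023.
So P(burnt toast | ¬detector) = 0.022023/0.919415 ≈ 0.0240.

Pr(burnt toast | ¬detector) ≈ 0.0240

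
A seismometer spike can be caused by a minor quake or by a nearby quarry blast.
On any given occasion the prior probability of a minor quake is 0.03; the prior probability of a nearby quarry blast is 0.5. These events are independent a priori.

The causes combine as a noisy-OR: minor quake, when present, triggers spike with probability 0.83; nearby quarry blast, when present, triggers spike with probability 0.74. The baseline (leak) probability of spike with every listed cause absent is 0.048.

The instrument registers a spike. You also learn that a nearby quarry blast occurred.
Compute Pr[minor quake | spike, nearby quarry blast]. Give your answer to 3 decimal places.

Pr[minor quake | spike, nearby quarry blast] ≈ 0.038

Under noisy-OR, P(spike | causes) = 1 − (1−0.048)·∏(1−qᵢ) over the active causes.
Numerator (weight on configurations with minor quake): 0.957922*0.03 = 0.028738
The normalizing constant is 0.75248*0.97 + 0.957922*0.03 = 0.758644
Posterior = 0.028738 / 0.758644 ≈ 0.038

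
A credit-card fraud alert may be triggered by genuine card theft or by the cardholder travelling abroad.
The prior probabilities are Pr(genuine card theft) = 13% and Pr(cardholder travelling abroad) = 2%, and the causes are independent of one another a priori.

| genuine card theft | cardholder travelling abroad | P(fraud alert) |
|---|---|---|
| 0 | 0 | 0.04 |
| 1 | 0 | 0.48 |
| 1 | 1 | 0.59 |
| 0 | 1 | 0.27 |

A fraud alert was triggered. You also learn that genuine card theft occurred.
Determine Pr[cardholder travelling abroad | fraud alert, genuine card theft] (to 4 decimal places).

Pr[cardholder travelling abroad | fraud alert, genuine card theft] ≈ 0.0245

For the numerator, keep only cardholder travelling abroad=true terms: 0.59·0.02 = 0.011800
Denominator P(fraud alert | genuine card theft): 0.48·0.98 + 0.59·0.02 = 0.482200
Posterior = 0.011800 / 0.482200 ≈ 0.0245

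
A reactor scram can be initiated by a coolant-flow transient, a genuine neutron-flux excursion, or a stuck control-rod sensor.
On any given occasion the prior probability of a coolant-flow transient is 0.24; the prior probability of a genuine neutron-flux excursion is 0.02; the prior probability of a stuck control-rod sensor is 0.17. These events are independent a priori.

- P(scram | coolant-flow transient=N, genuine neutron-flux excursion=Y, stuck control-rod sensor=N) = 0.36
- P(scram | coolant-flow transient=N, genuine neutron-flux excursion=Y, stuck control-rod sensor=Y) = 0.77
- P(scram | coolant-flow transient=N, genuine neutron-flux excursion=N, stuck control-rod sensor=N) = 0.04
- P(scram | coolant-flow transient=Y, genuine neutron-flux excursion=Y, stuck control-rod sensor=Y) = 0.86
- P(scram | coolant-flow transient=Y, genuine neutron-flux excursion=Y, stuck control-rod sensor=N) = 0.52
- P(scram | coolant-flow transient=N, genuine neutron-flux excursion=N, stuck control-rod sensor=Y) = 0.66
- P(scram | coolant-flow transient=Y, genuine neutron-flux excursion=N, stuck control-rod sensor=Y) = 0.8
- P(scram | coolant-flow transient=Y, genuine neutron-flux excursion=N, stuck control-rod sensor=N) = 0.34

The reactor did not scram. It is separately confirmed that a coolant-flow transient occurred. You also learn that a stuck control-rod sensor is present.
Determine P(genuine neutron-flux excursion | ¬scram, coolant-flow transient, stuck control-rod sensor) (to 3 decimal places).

Enumerate both values of genuine neutron-flux excursion and weight by the priors:
  P(¬scram | coolant-flow transient, stuck control-rod sensor) = 0.2·0.98 + 0.14·0.02
        = 0.196000 + 0.002800 = 0.198800
Keeping only the genuine neutron-flux excursion-present terms gives 0.002800, so
  P(genuine neutron-flux excursion | ¬scram, coolant-flow transient, stuck control-rod sensor) = 0.002800 / 0.198800 ≈ 0.014

P(genuine neutron-flux excursion | ¬scram, coolant-flow transient, stuck control-rod sensor) ≈ 0.014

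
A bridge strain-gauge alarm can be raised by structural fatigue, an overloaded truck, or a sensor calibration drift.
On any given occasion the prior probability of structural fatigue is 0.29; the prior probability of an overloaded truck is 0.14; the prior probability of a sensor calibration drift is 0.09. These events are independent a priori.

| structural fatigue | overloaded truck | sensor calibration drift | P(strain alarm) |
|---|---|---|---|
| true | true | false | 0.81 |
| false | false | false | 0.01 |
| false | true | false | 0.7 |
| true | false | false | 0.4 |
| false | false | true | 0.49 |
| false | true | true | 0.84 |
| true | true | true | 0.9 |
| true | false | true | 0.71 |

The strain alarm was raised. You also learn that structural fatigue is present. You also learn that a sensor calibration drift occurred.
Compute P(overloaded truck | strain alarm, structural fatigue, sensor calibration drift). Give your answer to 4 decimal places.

P(overloaded truck | strain alarm, structural fatigue, sensor calibration drift) ≈ 0.1711

P(strain alarm | structural fatigue, sensor calibration drift) = 0.71*0.86 + 0.9*0.14 = 0.610600 + 0.126000 = 0.736600
Restricting to configurations with overloaded truck present: 0.9*0.14 = 0.126000.
So P(overloaded truck | strain alarm, structural fatigue, sensor calibration drift) = 0.126000/0.736600 ≈ 0.1711.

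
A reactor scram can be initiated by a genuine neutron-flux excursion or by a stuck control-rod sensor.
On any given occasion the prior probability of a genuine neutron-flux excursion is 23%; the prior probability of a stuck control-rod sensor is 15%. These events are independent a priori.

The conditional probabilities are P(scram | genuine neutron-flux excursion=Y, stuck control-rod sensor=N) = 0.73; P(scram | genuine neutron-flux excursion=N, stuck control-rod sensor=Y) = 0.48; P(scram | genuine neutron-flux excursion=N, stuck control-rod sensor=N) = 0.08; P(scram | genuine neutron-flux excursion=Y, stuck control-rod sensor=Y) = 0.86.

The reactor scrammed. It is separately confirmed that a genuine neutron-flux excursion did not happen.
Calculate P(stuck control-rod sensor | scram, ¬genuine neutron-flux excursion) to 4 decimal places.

P(stuck control-rod sensor | scram, ¬genuine neutron-flux excursion) ≈ 0.5143

P(scram | ¬genuine neutron-flux excursion) = 0.08*0.85 + 0.48*0.15 = 0.068000 + 0.072000 = 0.140000
Of this, 0.072000 comes from 0.48*0.15 (the stuck control-rod sensor=true cases).
Hence the posterior is 0.072000/0.140000 ≈ 0.5143.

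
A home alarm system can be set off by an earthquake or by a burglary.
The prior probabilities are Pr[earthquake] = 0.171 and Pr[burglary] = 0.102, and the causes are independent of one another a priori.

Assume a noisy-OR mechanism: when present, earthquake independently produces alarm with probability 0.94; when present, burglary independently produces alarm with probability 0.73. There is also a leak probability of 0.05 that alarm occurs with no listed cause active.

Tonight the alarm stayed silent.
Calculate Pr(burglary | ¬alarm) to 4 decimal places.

Under noisy-OR, P(alarm | causes) = 1 − (1−0.05)·∏(1−qᵢ) over the active causes.
Weight on burglary=true, given the evidence: 0.021689 + 0.000268 = 0.021957
The normalizing constant is 0.95*0.829*0.898 + 0.2565*0.829*0.102 + 0.057*0.171*0.898 + 0.01539*0.171*0.102 = 0.737930
P(burglary | ¬alarm) = 0.021957/0.737930 ≈ 0.0298

Pr(burglary | ¬alarm) ≈ 0.0298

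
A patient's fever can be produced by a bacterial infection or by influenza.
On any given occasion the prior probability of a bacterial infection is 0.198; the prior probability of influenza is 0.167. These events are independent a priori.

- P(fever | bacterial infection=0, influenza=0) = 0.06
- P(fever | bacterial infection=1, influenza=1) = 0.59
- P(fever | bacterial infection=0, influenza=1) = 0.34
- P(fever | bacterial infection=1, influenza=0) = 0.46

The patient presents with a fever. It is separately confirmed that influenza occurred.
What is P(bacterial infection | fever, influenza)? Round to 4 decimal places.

P(bacterial infection | fever, influenza) ≈ 0.2999

Enumerate both values of bacterial infection and weight by the priors:
  P(fever | influenza) = 0.34·0.802 + 0.59·0.198
        = 0.272680 + 0.116820 = 0.389500
The terms with bacterial infection present sum to 0.116820, so
  P(bacterial infection | fever, influenza) = 0.116820 / 0.389500 ≈ 0.2999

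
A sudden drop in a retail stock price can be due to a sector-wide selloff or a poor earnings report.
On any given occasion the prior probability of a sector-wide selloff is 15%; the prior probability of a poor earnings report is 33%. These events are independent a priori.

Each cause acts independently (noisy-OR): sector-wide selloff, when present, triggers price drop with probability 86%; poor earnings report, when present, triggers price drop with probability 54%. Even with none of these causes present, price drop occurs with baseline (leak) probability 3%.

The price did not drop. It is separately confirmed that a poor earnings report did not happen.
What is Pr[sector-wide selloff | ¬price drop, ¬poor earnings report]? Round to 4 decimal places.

Pr[sector-wide selloff | ¬price drop, ¬poor earnings report] ≈ 0.0241

Under noisy-OR, P(price drop | causes) = 1 − (1−0.03)·∏(1−qᵢ) over the active causes.
P(¬price drop | ¬poor earnings report) = 0.97*0.85 + 0.1358*0.15 = 0.824500 + 0.020370 = 0.844870
Of this, 0.020370 comes from 0.1358*0.15 (the sector-wide selloff=true cases).
P(sector-wide selloff | ¬price drop, ¬poor earnings report) = 0.020370 / 0.844870 ≈ 0.0241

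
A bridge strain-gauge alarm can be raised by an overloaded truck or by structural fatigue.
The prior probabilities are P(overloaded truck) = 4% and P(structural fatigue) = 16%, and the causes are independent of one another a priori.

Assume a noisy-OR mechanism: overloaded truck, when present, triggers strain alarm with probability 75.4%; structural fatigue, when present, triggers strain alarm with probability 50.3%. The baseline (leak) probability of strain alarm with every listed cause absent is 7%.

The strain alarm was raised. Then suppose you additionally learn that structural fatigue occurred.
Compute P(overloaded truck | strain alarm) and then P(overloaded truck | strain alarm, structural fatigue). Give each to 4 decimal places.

Under noisy-OR, P(strain alarm | causes) = 1 − (1−0.07)·∏(1−qᵢ) over the active causes.
By total probability over the 4 (overloaded truck, structural fatigue) configurations:
  P(strain alarm) = 0.07*0.96*0.84 + 0.53779*0.96*0.16 + 0.77122*0.04*0.84 + 0.886296*0.04*0.16
        = 0.056448 + 0.082605 + 0.025913 + 0.005672 = 0.170638
The terms with overloaded truck present sum to 0.031585, so
  P(overloaded truck | strain alarm) = 0.031585 / 0.170638 ≈ 0.1851

Now also conditioning on structural fatigue=true:
P(strain alarm | structural fatigue) = 0.53779·0.96 + 0.886296·0.04 = 0.516278 + 0.035452 = 0.551730
The overloaded truck-present share is 0.886296·0.04 = 0.035452.
Hence the posterior is 0.035452/0.551730 ≈ 0.0643.
— structural fatigue explains away the evidence for overloaded truck.

P(overloaded truck | strain alarm) ≈ 0.1851; P(overloaded truck | strain alarm, structural fatigue) ≈ 0.0643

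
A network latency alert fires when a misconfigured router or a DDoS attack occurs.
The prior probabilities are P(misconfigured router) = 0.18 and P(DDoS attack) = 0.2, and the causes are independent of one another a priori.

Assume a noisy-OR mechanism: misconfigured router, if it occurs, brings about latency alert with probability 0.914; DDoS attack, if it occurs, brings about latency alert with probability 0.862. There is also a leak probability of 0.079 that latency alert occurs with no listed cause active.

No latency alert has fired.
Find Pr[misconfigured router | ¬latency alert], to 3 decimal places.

Pr[misconfigured router | ¬latency alert] ≈ 0.019

Under noisy-OR, P(latency alert | causes) = 1 − (1−0.079)·∏(1−qᵢ) over the active causes.
P(¬latency alert) = 0.921*0.82*0.8 + 0.127098*0.82*0.2 + 0.079206*0.18*0.8 + 0.01093*0.18*0.2 = 0.604176 + 0.020844 + 0.011406 + 0.000393 = 0.636819
Restricting to configurations with misconfigured router present: 0.011406 + 0.000393 = 0.011799.
P(misconfigured router | ¬latency alert) = 0.011799 / 0.636819 ≈ 0.019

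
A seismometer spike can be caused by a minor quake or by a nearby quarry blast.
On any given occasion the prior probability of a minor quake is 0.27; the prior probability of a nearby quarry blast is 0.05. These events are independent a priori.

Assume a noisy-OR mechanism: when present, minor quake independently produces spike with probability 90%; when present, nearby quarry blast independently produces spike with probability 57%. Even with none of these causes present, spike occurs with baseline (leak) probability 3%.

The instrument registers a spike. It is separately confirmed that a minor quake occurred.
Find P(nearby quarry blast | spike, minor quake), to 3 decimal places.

Under noisy-OR, P(spike | causes) = 1 − (1−0.03)·∏(1−qᵢ) over the active causes.
P(spike | minor quake) = 0.903*0.95 + 0.95829*0.05 = 0.857850 + 0.047914 = 0.905764
Restricting to configurations with nearby quarry blast present: 0.95829*0.05 = 0.047914.
Hence the posterior is 0.047914/0.905764 ≈ 0.053.

P(nearby quarry blast | spike, minor quake) ≈ 0.053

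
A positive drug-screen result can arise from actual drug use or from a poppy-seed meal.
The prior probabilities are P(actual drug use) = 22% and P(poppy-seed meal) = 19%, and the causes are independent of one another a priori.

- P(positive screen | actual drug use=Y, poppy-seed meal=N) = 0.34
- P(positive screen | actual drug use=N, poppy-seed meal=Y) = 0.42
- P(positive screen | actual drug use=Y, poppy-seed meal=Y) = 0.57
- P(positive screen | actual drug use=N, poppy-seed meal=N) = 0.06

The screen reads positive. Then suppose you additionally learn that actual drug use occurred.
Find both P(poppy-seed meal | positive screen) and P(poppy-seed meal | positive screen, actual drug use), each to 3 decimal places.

P(poppy-seed meal | positive screen) ≈ 0.466; P(poppy-seed meal | positive screen, actual drug use) ≈ 0.282

Numerator (weight on configurations with poppy-seed meal): 0.062244 + 0.023826 = 0.086070
The normalizing constant is 0.06·0.78·0.81 + 0.42·0.78·0.19 + 0.34·0.22·0.81 + 0.57·0.22·0.19 = 0.184566
P(poppy-seed meal | positive screen) = 0.086070/0.184566 ≈ 0.466

Now also conditioning on actual drug use=true:
For the numerator, keep only poppy-seed meal=true terms: 0.57×0.19 = 0.108300
The normalizing constant is 0.34×0.81 + 0.57×0.19 = 0.383700
P(poppy-seed meal | positive screen, actual drug use) = 0.108300/0.383700 ≈ 0.282
— actual drug use explains away the evidence for poppy-seed meal.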